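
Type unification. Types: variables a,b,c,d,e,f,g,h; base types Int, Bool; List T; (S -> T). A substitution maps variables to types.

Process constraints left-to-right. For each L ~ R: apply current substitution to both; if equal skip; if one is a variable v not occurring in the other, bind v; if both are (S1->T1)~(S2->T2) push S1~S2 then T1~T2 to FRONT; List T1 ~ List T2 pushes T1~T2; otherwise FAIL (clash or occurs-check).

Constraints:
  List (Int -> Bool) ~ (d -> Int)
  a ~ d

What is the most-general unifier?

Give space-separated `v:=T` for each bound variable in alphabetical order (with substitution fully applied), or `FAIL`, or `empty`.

Answer: FAIL

Derivation:
step 1: unify List (Int -> Bool) ~ (d -> Int)  [subst: {-} | 1 pending]
  clash: List (Int -> Bool) vs (d -> Int)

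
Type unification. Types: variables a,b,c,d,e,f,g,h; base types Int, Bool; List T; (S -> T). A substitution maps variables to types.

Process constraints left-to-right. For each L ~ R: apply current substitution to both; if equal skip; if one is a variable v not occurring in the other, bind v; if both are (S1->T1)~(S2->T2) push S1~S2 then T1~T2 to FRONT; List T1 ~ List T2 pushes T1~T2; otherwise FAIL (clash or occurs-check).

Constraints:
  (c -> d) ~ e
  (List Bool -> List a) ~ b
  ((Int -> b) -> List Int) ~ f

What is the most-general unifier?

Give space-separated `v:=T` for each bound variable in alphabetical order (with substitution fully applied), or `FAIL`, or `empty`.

Answer: b:=(List Bool -> List a) e:=(c -> d) f:=((Int -> (List Bool -> List a)) -> List Int)

Derivation:
step 1: unify (c -> d) ~ e  [subst: {-} | 2 pending]
  bind e := (c -> d)
step 2: unify (List Bool -> List a) ~ b  [subst: {e:=(c -> d)} | 1 pending]
  bind b := (List Bool -> List a)
step 3: unify ((Int -> (List Bool -> List a)) -> List Int) ~ f  [subst: {e:=(c -> d), b:=(List Bool -> List a)} | 0 pending]
  bind f := ((Int -> (List Bool -> List a)) -> List Int)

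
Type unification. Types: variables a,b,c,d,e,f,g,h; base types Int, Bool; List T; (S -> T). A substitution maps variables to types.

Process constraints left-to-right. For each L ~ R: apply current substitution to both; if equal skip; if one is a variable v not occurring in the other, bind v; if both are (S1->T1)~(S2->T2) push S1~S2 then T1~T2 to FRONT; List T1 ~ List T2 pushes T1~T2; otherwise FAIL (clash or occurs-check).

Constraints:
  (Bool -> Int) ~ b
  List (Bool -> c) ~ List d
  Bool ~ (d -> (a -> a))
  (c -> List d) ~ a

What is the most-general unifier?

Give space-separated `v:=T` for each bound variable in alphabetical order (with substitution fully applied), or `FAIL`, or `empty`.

step 1: unify (Bool -> Int) ~ b  [subst: {-} | 3 pending]
  bind b := (Bool -> Int)
step 2: unify List (Bool -> c) ~ List d  [subst: {b:=(Bool -> Int)} | 2 pending]
  -> decompose List: push (Bool -> c)~d
step 3: unify (Bool -> c) ~ d  [subst: {b:=(Bool -> Int)} | 2 pending]
  bind d := (Bool -> c)
step 4: unify Bool ~ ((Bool -> c) -> (a -> a))  [subst: {b:=(Bool -> Int), d:=(Bool -> c)} | 1 pending]
  clash: Bool vs ((Bool -> c) -> (a -> a))

Answer: FAIL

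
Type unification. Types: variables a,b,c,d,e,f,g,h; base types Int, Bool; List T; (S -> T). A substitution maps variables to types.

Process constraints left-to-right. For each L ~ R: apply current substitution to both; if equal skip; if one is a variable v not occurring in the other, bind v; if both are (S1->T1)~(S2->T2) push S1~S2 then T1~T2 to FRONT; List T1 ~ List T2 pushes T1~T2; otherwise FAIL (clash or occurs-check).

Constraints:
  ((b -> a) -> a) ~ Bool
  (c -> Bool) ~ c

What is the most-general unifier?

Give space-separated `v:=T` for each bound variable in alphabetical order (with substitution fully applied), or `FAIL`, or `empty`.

Answer: FAIL

Derivation:
step 1: unify ((b -> a) -> a) ~ Bool  [subst: {-} | 1 pending]
  clash: ((b -> a) -> a) vs Bool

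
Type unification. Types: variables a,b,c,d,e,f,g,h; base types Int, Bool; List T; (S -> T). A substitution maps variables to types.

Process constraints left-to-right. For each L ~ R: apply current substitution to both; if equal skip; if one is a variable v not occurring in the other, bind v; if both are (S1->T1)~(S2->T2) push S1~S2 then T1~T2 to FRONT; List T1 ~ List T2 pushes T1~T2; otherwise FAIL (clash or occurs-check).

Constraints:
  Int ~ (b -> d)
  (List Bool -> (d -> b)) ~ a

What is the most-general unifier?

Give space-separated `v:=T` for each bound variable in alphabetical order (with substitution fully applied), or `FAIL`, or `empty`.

Answer: FAIL

Derivation:
step 1: unify Int ~ (b -> d)  [subst: {-} | 1 pending]
  clash: Int vs (b -> d)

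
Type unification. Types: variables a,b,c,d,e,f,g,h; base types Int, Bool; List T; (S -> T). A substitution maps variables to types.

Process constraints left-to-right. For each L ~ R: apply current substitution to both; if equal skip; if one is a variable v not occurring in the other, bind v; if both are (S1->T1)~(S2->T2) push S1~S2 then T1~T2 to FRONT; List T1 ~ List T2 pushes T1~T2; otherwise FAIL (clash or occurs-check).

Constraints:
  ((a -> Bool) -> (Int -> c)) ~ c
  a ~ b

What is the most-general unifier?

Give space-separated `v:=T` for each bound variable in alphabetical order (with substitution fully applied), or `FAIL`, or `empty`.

step 1: unify ((a -> Bool) -> (Int -> c)) ~ c  [subst: {-} | 1 pending]
  occurs-check fail

Answer: FAIL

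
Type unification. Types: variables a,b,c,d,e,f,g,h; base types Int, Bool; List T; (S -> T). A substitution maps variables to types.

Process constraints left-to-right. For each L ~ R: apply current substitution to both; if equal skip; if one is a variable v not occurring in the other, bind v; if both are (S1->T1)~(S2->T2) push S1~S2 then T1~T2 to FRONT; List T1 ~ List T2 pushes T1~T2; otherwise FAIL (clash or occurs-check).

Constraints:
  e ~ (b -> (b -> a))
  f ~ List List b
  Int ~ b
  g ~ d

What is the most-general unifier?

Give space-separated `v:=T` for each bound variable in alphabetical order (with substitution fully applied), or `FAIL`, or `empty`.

Answer: b:=Int e:=(Int -> (Int -> a)) f:=List List Int g:=d

Derivation:
step 1: unify e ~ (b -> (b -> a))  [subst: {-} | 3 pending]
  bind e := (b -> (b -> a))
step 2: unify f ~ List List b  [subst: {e:=(b -> (b -> a))} | 2 pending]
  bind f := List List b
step 3: unify Int ~ b  [subst: {e:=(b -> (b -> a)), f:=List List b} | 1 pending]
  bind b := Int
step 4: unify g ~ d  [subst: {e:=(b -> (b -> a)), f:=List List b, b:=Int} | 0 pending]
  bind g := d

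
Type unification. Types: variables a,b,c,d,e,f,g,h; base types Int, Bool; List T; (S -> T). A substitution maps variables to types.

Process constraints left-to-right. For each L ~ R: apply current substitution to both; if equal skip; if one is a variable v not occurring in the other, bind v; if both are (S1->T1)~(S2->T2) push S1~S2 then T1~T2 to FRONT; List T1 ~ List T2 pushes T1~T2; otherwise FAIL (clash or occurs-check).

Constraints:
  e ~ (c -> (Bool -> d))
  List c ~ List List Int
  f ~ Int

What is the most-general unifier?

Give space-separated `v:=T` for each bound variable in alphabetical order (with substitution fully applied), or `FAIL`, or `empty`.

Answer: c:=List Int e:=(List Int -> (Bool -> d)) f:=Int

Derivation:
step 1: unify e ~ (c -> (Bool -> d))  [subst: {-} | 2 pending]
  bind e := (c -> (Bool -> d))
step 2: unify List c ~ List List Int  [subst: {e:=(c -> (Bool -> d))} | 1 pending]
  -> decompose List: push c~List Int
step 3: unify c ~ List Int  [subst: {e:=(c -> (Bool -> d))} | 1 pending]
  bind c := List Int
step 4: unify f ~ Int  [subst: {e:=(c -> (Bool -> d)), c:=List Int} | 0 pending]
  bind f := Int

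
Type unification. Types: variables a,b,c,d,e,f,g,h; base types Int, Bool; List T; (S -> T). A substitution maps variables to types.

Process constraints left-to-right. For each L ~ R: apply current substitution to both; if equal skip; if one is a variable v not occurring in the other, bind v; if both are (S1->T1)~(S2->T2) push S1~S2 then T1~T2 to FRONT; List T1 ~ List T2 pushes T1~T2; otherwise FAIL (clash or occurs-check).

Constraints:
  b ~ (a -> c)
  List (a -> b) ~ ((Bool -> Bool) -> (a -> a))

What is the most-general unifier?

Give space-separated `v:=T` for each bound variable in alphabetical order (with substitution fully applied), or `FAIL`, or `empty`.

step 1: unify b ~ (a -> c)  [subst: {-} | 1 pending]
  bind b := (a -> c)
step 2: unify List (a -> (a -> c)) ~ ((Bool -> Bool) -> (a -> a))  [subst: {b:=(a -> c)} | 0 pending]
  clash: List (a -> (a -> c)) vs ((Bool -> Bool) -> (a -> a))

Answer: FAIL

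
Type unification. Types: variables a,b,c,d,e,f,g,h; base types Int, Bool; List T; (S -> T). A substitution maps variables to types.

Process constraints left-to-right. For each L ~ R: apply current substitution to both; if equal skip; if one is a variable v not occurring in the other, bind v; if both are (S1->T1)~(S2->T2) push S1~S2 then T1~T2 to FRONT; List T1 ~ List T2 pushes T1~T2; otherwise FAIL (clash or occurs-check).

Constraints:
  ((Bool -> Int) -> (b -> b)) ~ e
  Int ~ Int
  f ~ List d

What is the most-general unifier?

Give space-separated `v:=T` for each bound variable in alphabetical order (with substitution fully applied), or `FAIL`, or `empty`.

step 1: unify ((Bool -> Int) -> (b -> b)) ~ e  [subst: {-} | 2 pending]
  bind e := ((Bool -> Int) -> (b -> b))
step 2: unify Int ~ Int  [subst: {e:=((Bool -> Int) -> (b -> b))} | 1 pending]
  -> identical, skip
step 3: unify f ~ List d  [subst: {e:=((Bool -> Int) -> (b -> b))} | 0 pending]
  bind f := List d

Answer: e:=((Bool -> Int) -> (b -> b)) f:=List d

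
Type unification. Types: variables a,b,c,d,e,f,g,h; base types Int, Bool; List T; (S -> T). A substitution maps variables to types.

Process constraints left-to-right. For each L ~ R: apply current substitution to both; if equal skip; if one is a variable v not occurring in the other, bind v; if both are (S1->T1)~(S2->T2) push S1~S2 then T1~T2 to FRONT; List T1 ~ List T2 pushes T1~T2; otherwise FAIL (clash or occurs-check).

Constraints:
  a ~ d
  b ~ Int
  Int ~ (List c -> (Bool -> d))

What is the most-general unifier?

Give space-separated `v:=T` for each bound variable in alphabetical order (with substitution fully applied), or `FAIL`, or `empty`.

Answer: FAIL

Derivation:
step 1: unify a ~ d  [subst: {-} | 2 pending]
  bind a := d
step 2: unify b ~ Int  [subst: {a:=d} | 1 pending]
  bind b := Int
step 3: unify Int ~ (List c -> (Bool -> d))  [subst: {a:=d, b:=Int} | 0 pending]
  clash: Int vs (List c -> (Bool -> d))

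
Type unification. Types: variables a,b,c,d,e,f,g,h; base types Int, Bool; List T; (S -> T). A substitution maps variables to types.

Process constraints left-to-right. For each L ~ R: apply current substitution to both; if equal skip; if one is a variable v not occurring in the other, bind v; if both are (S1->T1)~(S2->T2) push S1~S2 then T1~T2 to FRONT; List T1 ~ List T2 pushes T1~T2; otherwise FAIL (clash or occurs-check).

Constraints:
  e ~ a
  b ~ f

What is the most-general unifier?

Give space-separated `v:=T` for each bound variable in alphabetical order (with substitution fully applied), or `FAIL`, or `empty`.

step 1: unify e ~ a  [subst: {-} | 1 pending]
  bind e := a
step 2: unify b ~ f  [subst: {e:=a} | 0 pending]
  bind b := f

Answer: b:=f e:=a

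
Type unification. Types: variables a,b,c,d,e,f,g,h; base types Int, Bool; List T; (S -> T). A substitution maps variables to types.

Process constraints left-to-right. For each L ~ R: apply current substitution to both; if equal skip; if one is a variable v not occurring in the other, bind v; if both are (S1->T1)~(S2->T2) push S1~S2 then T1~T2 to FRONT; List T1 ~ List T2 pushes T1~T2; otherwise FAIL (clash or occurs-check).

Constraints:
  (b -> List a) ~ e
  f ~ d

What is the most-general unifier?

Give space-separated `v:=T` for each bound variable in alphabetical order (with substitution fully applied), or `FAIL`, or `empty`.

step 1: unify (b -> List a) ~ e  [subst: {-} | 1 pending]
  bind e := (b -> List a)
step 2: unify f ~ d  [subst: {e:=(b -> List a)} | 0 pending]
  bind f := d

Answer: e:=(b -> List a) f:=d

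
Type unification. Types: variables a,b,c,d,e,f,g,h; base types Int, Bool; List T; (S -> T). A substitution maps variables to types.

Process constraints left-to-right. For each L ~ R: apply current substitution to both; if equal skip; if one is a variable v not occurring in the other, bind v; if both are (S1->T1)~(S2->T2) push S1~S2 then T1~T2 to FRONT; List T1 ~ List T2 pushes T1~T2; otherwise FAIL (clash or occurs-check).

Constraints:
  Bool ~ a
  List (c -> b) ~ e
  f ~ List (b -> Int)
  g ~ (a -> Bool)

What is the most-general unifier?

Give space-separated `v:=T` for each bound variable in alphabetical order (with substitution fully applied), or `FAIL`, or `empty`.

step 1: unify Bool ~ a  [subst: {-} | 3 pending]
  bind a := Bool
step 2: unify List (c -> b) ~ e  [subst: {a:=Bool} | 2 pending]
  bind e := List (c -> b)
step 3: unify f ~ List (b -> Int)  [subst: {a:=Bool, e:=List (c -> b)} | 1 pending]
  bind f := List (b -> Int)
step 4: unify g ~ (Bool -> Bool)  [subst: {a:=Bool, e:=List (c -> b), f:=List (b -> Int)} | 0 pending]
  bind g := (Bool -> Bool)

Answer: a:=Bool e:=List (c -> b) f:=List (b -> Int) g:=(Bool -> Bool)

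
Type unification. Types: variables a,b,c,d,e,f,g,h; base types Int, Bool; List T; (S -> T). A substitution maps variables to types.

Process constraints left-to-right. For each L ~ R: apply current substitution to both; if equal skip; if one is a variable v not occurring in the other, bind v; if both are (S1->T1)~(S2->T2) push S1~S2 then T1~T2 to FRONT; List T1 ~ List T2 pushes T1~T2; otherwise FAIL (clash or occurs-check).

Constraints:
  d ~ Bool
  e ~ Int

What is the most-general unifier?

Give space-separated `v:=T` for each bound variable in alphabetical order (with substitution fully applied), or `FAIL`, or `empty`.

step 1: unify d ~ Bool  [subst: {-} | 1 pending]
  bind d := Bool
step 2: unify e ~ Int  [subst: {d:=Bool} | 0 pending]
  bind e := Int

Answer: d:=Bool e:=Int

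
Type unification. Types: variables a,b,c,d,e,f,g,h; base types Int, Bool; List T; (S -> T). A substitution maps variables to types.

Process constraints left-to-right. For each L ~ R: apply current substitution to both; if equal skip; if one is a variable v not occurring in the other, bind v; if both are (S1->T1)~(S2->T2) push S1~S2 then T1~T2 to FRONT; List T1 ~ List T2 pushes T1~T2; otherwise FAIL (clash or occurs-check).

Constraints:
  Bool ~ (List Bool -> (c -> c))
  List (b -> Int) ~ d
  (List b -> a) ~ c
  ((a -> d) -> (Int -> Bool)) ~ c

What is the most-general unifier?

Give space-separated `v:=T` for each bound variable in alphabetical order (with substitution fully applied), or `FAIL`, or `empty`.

step 1: unify Bool ~ (List Bool -> (c -> c))  [subst: {-} | 3 pending]
  clash: Bool vs (List Bool -> (c -> c))

Answer: FAIL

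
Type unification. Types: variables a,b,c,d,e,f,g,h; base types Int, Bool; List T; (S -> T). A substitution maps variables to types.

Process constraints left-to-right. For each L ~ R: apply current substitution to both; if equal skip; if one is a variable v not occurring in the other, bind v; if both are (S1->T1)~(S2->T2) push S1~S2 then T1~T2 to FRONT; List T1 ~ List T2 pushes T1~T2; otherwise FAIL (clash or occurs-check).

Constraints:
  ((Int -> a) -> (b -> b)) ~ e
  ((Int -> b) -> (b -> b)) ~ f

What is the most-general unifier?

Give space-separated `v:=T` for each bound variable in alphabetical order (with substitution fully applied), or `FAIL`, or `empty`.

step 1: unify ((Int -> a) -> (b -> b)) ~ e  [subst: {-} | 1 pending]
  bind e := ((Int -> a) -> (b -> b))
step 2: unify ((Int -> b) -> (b -> b)) ~ f  [subst: {e:=((Int -> a) -> (b -> b))} | 0 pending]
  bind f := ((Int -> b) -> (b -> b))

Answer: e:=((Int -> a) -> (b -> b)) f:=((Int -> b) -> (b -> b))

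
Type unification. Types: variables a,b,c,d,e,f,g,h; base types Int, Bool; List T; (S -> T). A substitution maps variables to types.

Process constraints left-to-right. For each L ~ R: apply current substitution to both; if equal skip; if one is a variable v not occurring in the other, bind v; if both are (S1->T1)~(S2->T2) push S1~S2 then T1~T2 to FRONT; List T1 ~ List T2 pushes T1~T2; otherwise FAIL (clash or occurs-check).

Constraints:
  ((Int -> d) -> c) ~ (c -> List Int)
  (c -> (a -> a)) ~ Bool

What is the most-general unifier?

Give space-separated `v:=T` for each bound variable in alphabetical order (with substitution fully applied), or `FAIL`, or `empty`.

step 1: unify ((Int -> d) -> c) ~ (c -> List Int)  [subst: {-} | 1 pending]
  -> decompose arrow: push (Int -> d)~c, c~List Int
step 2: unify (Int -> d) ~ c  [subst: {-} | 2 pending]
  bind c := (Int -> d)
step 3: unify (Int -> d) ~ List Int  [subst: {c:=(Int -> d)} | 1 pending]
  clash: (Int -> d) vs List Int

Answer: FAIL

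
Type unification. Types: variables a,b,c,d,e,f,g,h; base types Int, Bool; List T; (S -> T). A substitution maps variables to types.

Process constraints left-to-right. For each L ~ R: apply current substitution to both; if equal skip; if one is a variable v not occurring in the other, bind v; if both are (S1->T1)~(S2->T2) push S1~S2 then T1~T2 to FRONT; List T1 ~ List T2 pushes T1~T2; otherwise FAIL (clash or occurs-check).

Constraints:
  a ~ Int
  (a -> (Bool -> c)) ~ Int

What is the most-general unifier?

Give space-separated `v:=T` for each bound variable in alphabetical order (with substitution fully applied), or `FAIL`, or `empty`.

Answer: FAIL

Derivation:
step 1: unify a ~ Int  [subst: {-} | 1 pending]
  bind a := Int
step 2: unify (Int -> (Bool -> c)) ~ Int  [subst: {a:=Int} | 0 pending]
  clash: (Int -> (Bool -> c)) vs Int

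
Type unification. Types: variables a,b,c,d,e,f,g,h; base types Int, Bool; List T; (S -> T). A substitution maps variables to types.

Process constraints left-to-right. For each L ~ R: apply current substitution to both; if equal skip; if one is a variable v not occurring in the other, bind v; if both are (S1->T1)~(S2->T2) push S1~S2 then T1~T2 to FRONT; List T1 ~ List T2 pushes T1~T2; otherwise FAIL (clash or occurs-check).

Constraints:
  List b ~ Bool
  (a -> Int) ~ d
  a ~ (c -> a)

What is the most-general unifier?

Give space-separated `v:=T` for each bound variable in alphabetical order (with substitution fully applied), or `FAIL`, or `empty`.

step 1: unify List b ~ Bool  [subst: {-} | 2 pending]
  clash: List b vs Bool

Answer: FAIL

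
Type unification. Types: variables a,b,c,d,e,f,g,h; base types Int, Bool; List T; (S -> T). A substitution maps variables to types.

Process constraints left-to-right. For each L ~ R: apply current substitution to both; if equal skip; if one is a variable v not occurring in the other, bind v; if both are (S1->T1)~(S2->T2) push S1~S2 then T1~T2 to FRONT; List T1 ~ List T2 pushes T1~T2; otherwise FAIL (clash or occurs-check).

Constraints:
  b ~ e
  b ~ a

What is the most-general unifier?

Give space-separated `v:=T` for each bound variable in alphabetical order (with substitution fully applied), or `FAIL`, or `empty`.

step 1: unify b ~ e  [subst: {-} | 1 pending]
  bind b := e
step 2: unify e ~ a  [subst: {b:=e} | 0 pending]
  bind e := a

Answer: b:=a e:=a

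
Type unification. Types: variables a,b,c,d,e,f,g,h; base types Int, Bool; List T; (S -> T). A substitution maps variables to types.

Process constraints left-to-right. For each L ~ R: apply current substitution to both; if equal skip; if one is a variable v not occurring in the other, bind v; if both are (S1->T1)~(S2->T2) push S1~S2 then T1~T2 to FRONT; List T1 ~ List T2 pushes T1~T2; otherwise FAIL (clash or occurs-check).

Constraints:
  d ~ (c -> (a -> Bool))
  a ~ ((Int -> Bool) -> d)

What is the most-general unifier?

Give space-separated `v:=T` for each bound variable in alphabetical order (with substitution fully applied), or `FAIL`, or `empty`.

Answer: FAIL

Derivation:
step 1: unify d ~ (c -> (a -> Bool))  [subst: {-} | 1 pending]
  bind d := (c -> (a -> Bool))
step 2: unify a ~ ((Int -> Bool) -> (c -> (a -> Bool)))  [subst: {d:=(c -> (a -> Bool))} | 0 pending]
  occurs-check fail: a in ((Int -> Bool) -> (c -> (a -> Bool)))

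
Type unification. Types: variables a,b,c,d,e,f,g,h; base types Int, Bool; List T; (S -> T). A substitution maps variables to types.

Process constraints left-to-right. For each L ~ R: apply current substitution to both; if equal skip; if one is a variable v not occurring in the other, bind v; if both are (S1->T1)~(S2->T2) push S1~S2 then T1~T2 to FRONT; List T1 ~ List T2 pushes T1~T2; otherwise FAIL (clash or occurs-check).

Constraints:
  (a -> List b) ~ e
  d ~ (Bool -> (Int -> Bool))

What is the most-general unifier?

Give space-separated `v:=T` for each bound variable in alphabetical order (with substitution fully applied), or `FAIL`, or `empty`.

step 1: unify (a -> List b) ~ e  [subst: {-} | 1 pending]
  bind e := (a -> List b)
step 2: unify d ~ (Bool -> (Int -> Bool))  [subst: {e:=(a -> List b)} | 0 pending]
  bind d := (Bool -> (Int -> Bool))

Answer: d:=(Bool -> (Int -> Bool)) e:=(a -> List b)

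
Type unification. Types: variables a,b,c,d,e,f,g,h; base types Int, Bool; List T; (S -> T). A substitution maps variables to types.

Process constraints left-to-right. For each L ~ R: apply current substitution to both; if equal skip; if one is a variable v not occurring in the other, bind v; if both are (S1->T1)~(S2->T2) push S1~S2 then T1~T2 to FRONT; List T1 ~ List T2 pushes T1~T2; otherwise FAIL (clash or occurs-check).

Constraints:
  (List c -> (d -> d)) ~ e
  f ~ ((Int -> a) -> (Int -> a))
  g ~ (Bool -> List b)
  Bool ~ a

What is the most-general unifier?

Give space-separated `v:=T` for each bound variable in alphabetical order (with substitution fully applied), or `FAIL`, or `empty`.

step 1: unify (List c -> (d -> d)) ~ e  [subst: {-} | 3 pending]
  bind e := (List c -> (d -> d))
step 2: unify f ~ ((Int -> a) -> (Int -> a))  [subst: {e:=(List c -> (d -> d))} | 2 pending]
  bind f := ((Int -> a) -> (Int -> a))
step 3: unify g ~ (Bool -> List b)  [subst: {e:=(List c -> (d -> d)), f:=((Int -> a) -> (Int -> a))} | 1 pending]
  bind g := (Bool -> List b)
step 4: unify Bool ~ a  [subst: {e:=(List c -> (d -> d)), f:=((Int -> a) -> (Int -> a)), g:=(Bool -> List b)} | 0 pending]
  bind a := Bool

Answer: a:=Bool e:=(List c -> (d -> d)) f:=((Int -> Bool) -> (Int -> Bool)) g:=(Bool -> List b)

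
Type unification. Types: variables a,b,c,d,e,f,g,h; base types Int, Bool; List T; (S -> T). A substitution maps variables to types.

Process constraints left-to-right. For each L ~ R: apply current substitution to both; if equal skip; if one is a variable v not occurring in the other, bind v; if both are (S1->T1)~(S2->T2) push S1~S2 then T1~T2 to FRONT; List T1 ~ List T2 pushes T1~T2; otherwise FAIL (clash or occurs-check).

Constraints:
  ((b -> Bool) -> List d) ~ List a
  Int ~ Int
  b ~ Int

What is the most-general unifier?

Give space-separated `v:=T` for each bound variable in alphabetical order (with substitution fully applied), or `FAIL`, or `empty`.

Answer: FAIL

Derivation:
step 1: unify ((b -> Bool) -> List d) ~ List a  [subst: {-} | 2 pending]
  clash: ((b -> Bool) -> List d) vs List a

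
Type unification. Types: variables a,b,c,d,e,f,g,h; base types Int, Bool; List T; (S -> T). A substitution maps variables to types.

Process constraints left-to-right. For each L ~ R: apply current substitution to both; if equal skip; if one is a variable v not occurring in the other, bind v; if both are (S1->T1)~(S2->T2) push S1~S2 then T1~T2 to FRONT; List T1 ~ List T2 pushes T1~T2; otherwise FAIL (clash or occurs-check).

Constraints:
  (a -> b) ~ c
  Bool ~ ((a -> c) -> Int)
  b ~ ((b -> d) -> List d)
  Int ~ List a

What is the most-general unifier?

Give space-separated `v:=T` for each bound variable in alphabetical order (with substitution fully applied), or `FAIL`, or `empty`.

step 1: unify (a -> b) ~ c  [subst: {-} | 3 pending]
  bind c := (a -> b)
step 2: unify Bool ~ ((a -> (a -> b)) -> Int)  [subst: {c:=(a -> b)} | 2 pending]
  clash: Bool vs ((a -> (a -> b)) -> Int)

Answer: FAIL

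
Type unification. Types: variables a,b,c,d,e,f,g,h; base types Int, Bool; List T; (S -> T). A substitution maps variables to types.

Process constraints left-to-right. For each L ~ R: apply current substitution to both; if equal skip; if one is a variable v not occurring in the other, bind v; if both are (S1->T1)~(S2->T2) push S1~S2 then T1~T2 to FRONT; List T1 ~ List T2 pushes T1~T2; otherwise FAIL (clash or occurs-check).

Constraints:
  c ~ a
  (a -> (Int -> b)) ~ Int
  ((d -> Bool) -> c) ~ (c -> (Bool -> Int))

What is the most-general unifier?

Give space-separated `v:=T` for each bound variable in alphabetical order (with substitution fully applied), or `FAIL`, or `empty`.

step 1: unify c ~ a  [subst: {-} | 2 pending]
  bind c := a
step 2: unify (a -> (Int -> b)) ~ Int  [subst: {c:=a} | 1 pending]
  clash: (a -> (Int -> b)) vs Int

Answer: FAIL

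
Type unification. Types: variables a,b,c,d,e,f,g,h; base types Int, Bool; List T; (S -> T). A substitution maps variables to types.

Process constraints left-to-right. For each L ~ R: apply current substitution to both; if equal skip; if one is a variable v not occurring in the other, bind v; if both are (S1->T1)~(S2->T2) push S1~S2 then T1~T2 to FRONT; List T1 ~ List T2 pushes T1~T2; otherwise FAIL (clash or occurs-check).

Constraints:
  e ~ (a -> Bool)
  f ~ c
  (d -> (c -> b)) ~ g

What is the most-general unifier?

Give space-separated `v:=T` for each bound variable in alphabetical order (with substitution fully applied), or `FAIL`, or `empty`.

Answer: e:=(a -> Bool) f:=c g:=(d -> (c -> b))

Derivation:
step 1: unify e ~ (a -> Bool)  [subst: {-} | 2 pending]
  bind e := (a -> Bool)
step 2: unify f ~ c  [subst: {e:=(a -> Bool)} | 1 pending]
  bind f := c
step 3: unify (d -> (c -> b)) ~ g  [subst: {e:=(a -> Bool), f:=c} | 0 pending]
  bind g := (d -> (c -> b))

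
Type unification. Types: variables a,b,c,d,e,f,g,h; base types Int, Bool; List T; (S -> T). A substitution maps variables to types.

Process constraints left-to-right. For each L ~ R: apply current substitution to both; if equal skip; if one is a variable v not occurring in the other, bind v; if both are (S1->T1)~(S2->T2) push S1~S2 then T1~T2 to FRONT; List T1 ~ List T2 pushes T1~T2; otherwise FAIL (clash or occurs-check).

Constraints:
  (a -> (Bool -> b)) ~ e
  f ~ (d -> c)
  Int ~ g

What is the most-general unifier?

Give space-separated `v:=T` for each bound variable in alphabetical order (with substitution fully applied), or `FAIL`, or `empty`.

Answer: e:=(a -> (Bool -> b)) f:=(d -> c) g:=Int

Derivation:
step 1: unify (a -> (Bool -> b)) ~ e  [subst: {-} | 2 pending]
  bind e := (a -> (Bool -> b))
step 2: unify f ~ (d -> c)  [subst: {e:=(a -> (Bool -> b))} | 1 pending]
  bind f := (d -> c)
step 3: unify Int ~ g  [subst: {e:=(a -> (Bool -> b)), f:=(d -> c)} | 0 pending]
  bind g := Int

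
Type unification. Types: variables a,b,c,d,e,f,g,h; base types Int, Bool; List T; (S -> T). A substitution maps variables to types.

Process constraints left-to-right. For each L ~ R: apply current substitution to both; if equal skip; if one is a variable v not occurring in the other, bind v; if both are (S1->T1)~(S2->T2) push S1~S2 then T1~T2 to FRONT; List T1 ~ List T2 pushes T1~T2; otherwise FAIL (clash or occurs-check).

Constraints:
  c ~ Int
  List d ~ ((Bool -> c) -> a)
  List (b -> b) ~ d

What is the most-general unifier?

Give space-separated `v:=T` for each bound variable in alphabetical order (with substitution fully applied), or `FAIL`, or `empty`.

Answer: FAIL

Derivation:
step 1: unify c ~ Int  [subst: {-} | 2 pending]
  bind c := Int
step 2: unify List d ~ ((Bool -> Int) -> a)  [subst: {c:=Int} | 1 pending]
  clash: List d vs ((Bool -> Int) -> a)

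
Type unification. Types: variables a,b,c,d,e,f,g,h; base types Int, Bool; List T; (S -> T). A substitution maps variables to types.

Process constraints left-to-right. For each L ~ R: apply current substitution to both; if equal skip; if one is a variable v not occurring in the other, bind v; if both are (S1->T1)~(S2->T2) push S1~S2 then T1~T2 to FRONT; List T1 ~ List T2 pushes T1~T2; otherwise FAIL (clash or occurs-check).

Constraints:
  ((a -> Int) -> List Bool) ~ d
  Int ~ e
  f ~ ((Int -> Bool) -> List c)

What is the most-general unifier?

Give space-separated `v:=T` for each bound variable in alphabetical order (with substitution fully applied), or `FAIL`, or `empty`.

step 1: unify ((a -> Int) -> List Bool) ~ d  [subst: {-} | 2 pending]
  bind d := ((a -> Int) -> List Bool)
step 2: unify Int ~ e  [subst: {d:=((a -> Int) -> List Bool)} | 1 pending]
  bind e := Int
step 3: unify f ~ ((Int -> Bool) -> List c)  [subst: {d:=((a -> Int) -> List Bool), e:=Int} | 0 pending]
  bind f := ((Int -> Bool) -> List c)

Answer: d:=((a -> Int) -> List Bool) e:=Int f:=((Int -> Bool) -> List c)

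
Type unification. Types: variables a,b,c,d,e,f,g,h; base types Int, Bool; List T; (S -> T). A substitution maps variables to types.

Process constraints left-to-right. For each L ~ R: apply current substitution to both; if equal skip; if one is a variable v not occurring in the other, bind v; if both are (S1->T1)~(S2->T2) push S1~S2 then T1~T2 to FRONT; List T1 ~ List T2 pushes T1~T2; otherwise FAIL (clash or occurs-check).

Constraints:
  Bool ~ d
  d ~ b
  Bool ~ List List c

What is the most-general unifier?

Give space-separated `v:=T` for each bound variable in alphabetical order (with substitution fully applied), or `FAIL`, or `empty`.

Answer: FAIL

Derivation:
step 1: unify Bool ~ d  [subst: {-} | 2 pending]
  bind d := Bool
step 2: unify Bool ~ b  [subst: {d:=Bool} | 1 pending]
  bind b := Bool
step 3: unify Bool ~ List List c  [subst: {d:=Bool, b:=Bool} | 0 pending]
  clash: Bool vs List List c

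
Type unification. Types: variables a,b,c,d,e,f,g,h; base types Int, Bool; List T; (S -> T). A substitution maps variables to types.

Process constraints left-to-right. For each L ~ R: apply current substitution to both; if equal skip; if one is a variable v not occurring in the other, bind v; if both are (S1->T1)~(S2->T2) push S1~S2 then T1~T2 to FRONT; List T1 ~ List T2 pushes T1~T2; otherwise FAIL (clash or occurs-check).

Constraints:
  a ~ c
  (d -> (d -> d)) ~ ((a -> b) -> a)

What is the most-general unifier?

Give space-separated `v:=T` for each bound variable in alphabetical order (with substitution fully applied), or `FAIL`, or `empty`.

Answer: FAIL

Derivation:
step 1: unify a ~ c  [subst: {-} | 1 pending]
  bind a := c
step 2: unify (d -> (d -> d)) ~ ((c -> b) -> c)  [subst: {a:=c} | 0 pending]
  -> decompose arrow: push d~(c -> b), (d -> d)~c
step 3: unify d ~ (c -> b)  [subst: {a:=c} | 1 pending]
  bind d := (c -> b)
step 4: unify ((c -> b) -> (c -> b)) ~ c  [subst: {a:=c, d:=(c -> b)} | 0 pending]
  occurs-check fail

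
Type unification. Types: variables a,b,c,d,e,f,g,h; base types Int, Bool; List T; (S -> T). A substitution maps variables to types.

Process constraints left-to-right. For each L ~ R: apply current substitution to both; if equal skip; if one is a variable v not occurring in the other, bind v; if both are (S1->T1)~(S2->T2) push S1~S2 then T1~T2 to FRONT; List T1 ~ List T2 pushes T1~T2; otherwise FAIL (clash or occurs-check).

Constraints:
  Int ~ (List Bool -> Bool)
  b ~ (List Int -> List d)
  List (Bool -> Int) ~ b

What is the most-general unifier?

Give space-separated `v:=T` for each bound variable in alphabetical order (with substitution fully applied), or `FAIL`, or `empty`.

step 1: unify Int ~ (List Bool -> Bool)  [subst: {-} | 2 pending]
  clash: Int vs (List Bool -> Bool)

Answer: FAIL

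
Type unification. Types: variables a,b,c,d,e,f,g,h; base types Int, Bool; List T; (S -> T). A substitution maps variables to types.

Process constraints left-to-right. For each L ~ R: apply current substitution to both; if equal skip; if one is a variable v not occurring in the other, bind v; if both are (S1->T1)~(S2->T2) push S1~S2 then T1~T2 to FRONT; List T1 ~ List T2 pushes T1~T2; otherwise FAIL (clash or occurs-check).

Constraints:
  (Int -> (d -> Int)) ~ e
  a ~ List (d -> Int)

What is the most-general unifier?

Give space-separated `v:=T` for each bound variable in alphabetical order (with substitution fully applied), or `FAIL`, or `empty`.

step 1: unify (Int -> (d -> Int)) ~ e  [subst: {-} | 1 pending]
  bind e := (Int -> (d -> Int))
step 2: unify a ~ List (d -> Int)  [subst: {e:=(Int -> (d -> Int))} | 0 pending]
  bind a := List (d -> Int)

Answer: a:=List (d -> Int) e:=(Int -> (d -> Int))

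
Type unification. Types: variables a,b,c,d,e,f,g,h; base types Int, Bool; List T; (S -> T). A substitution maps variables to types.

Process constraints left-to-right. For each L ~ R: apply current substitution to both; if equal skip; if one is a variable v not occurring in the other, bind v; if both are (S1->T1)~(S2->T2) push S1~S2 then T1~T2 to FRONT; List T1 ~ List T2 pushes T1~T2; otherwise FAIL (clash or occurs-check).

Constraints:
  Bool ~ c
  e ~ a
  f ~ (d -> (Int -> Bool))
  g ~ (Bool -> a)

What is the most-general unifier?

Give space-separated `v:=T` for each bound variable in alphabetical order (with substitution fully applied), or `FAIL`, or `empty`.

step 1: unify Bool ~ c  [subst: {-} | 3 pending]
  bind c := Bool
step 2: unify e ~ a  [subst: {c:=Bool} | 2 pending]
  bind e := a
step 3: unify f ~ (d -> (Int -> Bool))  [subst: {c:=Bool, e:=a} | 1 pending]
  bind f := (d -> (Int -> Bool))
step 4: unify g ~ (Bool -> a)  [subst: {c:=Bool, e:=a, f:=(d -> (Int -> Bool))} | 0 pending]
  bind g := (Bool -> a)

Answer: c:=Bool e:=a f:=(d -> (Int -> Bool)) g:=(Bool -> a)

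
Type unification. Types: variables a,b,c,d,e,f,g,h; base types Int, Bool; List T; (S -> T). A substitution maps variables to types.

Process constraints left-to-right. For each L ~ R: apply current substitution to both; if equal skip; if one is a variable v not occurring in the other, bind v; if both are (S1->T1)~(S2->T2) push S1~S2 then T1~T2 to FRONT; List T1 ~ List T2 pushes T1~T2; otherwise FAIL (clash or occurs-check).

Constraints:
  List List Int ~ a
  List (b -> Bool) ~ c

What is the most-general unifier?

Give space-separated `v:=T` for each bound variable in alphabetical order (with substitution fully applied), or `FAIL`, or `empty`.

step 1: unify List List Int ~ a  [subst: {-} | 1 pending]
  bind a := List List Int
step 2: unify List (b -> Bool) ~ c  [subst: {a:=List List Int} | 0 pending]
  bind c := List (b -> Bool)

Answer: a:=List List Int c:=List (b -> Bool)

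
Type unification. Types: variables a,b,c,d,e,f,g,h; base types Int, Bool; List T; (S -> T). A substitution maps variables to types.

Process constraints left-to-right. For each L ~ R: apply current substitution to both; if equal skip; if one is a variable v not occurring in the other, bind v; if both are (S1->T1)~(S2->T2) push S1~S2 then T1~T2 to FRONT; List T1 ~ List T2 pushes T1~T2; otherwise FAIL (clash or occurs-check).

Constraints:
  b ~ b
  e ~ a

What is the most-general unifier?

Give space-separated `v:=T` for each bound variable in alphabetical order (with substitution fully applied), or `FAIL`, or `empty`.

Answer: e:=a

Derivation:
step 1: unify b ~ b  [subst: {-} | 1 pending]
  -> identical, skip
step 2: unify e ~ a  [subst: {-} | 0 pending]
  bind e := a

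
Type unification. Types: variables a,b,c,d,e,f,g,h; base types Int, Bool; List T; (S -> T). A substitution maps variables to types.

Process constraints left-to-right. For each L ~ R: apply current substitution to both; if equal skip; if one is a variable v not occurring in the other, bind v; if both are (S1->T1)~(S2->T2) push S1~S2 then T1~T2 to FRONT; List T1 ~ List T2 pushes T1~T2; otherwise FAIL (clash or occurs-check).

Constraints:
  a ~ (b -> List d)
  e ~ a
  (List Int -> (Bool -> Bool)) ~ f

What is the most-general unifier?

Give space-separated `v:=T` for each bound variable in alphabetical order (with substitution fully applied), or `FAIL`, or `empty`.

step 1: unify a ~ (b -> List d)  [subst: {-} | 2 pending]
  bind a := (b -> List d)
step 2: unify e ~ (b -> List d)  [subst: {a:=(b -> List d)} | 1 pending]
  bind e := (b -> List d)
step 3: unify (List Int -> (Bool -> Bool)) ~ f  [subst: {a:=(b -> List d), e:=(b -> List d)} | 0 pending]
  bind f := (List Int -> (Bool -> Bool))

Answer: a:=(b -> List d) e:=(b -> List d) f:=(List Int -> (Bool -> Bool))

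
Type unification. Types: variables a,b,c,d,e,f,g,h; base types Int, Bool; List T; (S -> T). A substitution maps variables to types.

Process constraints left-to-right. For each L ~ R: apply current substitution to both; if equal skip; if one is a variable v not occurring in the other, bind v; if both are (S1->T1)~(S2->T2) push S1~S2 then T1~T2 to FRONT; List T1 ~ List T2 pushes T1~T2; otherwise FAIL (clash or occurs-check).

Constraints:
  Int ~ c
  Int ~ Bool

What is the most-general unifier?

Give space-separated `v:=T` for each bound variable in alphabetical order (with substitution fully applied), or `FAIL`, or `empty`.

Answer: FAIL

Derivation:
step 1: unify Int ~ c  [subst: {-} | 1 pending]
  bind c := Int
step 2: unify Int ~ Bool  [subst: {c:=Int} | 0 pending]
  clash: Int vs Bool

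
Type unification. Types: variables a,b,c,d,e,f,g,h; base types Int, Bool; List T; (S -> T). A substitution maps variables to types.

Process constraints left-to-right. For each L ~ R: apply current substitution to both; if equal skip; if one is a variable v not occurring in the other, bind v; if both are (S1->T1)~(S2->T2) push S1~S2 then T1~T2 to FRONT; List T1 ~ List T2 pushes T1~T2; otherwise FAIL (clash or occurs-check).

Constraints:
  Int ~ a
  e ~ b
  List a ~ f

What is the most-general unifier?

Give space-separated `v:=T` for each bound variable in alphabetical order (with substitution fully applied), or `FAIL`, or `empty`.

step 1: unify Int ~ a  [subst: {-} | 2 pending]
  bind a := Int
step 2: unify e ~ b  [subst: {a:=Int} | 1 pending]
  bind e := b
step 3: unify List Int ~ f  [subst: {a:=Int, e:=b} | 0 pending]
  bind f := List Int

Answer: a:=Int e:=b f:=List Int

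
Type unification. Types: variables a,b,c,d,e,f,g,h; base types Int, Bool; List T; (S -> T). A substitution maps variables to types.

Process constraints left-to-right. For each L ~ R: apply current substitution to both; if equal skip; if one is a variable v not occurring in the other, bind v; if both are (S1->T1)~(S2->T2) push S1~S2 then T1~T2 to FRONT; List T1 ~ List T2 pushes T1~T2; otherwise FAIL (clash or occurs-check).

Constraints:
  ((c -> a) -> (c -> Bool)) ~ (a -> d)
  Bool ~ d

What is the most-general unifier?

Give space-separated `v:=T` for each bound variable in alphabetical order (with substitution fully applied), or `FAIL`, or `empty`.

step 1: unify ((c -> a) -> (c -> Bool)) ~ (a -> d)  [subst: {-} | 1 pending]
  -> decompose arrow: push (c -> a)~a, (c -> Bool)~d
step 2: unify (c -> a) ~ a  [subst: {-} | 2 pending]
  occurs-check fail

Answer: FAIL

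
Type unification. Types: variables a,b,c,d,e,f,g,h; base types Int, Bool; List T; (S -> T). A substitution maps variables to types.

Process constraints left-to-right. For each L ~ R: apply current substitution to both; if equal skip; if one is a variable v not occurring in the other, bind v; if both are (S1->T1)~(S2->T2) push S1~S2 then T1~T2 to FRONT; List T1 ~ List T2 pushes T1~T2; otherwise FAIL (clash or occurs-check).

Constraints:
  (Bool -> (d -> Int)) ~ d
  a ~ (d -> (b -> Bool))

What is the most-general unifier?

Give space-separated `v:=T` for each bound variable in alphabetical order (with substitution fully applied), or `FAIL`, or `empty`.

Answer: FAIL

Derivation:
step 1: unify (Bool -> (d -> Int)) ~ d  [subst: {-} | 1 pending]
  occurs-check fail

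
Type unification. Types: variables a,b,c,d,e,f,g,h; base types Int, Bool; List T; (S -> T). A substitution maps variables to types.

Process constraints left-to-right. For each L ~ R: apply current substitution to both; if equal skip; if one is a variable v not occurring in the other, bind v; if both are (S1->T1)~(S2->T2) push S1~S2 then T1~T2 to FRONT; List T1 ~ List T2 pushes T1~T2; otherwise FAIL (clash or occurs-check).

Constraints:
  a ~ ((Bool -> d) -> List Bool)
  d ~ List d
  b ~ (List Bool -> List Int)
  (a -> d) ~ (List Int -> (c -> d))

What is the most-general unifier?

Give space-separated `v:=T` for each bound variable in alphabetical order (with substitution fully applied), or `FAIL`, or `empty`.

step 1: unify a ~ ((Bool -> d) -> List Bool)  [subst: {-} | 3 pending]
  bind a := ((Bool -> d) -> List Bool)
step 2: unify d ~ List d  [subst: {a:=((Bool -> d) -> List Bool)} | 2 pending]
  occurs-check fail: d in List d

Answer: FAIL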